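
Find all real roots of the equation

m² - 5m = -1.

m = 0.2087 or m = 4.7913

Rearrange to standard form: m² - 5m + 1 = 0.
Discriminant: (-5)² − 4·1·1 = 21.
Quadratic formula: m = (5 ± √21) / 2.
So m = √(21)/2 + 5/2 ≈ 4.7913 or m = 5/2 - √(21)/2 ≈ 0.2087.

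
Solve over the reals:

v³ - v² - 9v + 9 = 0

v = -3 or v = 1 or v = 3

Possible rational roots are divisors of 9. Testing v = -3 gives 0, so (v + 3) is a factor.
Divide: v³ - v² - 9v + 9 = (v + 3)(v² - 4v + 3).
Factor the quadratic: v = 3 or v = 1.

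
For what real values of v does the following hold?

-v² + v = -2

v = -1 or v = 2

Bring every term to one side: -v² + v + 2 = 0.
Factor: -1(v - 2)(v + 1) = 0.
So v = 2 or v = -1.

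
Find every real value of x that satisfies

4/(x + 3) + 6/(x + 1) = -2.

x = -7 or x = -2

Multiply both sides by (x + 3)(x + 1):
4(x + 1) + 6(x + 3) = -2(x + 3)(x + 1).
Expand and collect terms: -2x² - 18x - 28 = 0.
Factor or apply the quadratic formula: x = -7 or x = -2.
Neither value makes a denominator zero (x ≠ -3, x ≠ -1), so both are valid.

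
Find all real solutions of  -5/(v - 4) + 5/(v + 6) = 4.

Multiply both sides by (v - 4)(v + 6):
-5(v + 6) + 5(v - 4) = 4(v - 4)(v + 6).
Expand and collect terms: 4v² + 8v - 46 = 0.
By the quadratic formula, v = (-8 ± √800) / 8, so v ≈ 2.5355 or v ≈ -4.5355.
Neither value makes a denominator zero (v ≠ 4, v ≠ -6), so both are valid.

v = -4.5355 or v = 2.5355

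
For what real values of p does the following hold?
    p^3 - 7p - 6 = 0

p = -2 or p = -1 or p = 3

Possible rational roots are divisors of -6. Testing p = -2 gives 0, so (p + 2) is a factor.
Divide: p^3 - 7p - 6 = (p + 2)(p^2 - 2p - 3).
Factor the quadratic: p = 3 or p = -1.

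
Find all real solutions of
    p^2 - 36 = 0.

p = -6 or p = 6

Factor: (p - 6)(p + 6) = 0.
So p = 6 or p = -6.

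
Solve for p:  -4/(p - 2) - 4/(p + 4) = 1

p = -10 or p = 0

Multiply both sides by (p - 2)(p + 4):
-4(p + 4) - 4(p - 2) = (p - 2)(p + 4).
Expand and collect terms: p^2 + 10p = 0.
Factor or apply the quadratic formula: p = 0 or p = -10.
Neither value makes a denominator zero (p != 2, p != -4), so both are valid.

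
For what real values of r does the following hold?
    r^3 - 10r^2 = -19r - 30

Rearrange: r^3 - 10r^2 + 19r + 30 = 0.
Possible rational roots are divisors of 30. Testing r = 5 gives 0, so (r - 5) is a factor.
Divide: r^3 - 10r^2 + 19r + 30 = (r - 5)(r^2 - 5r - 6).
Factor the quadratic: r = 6 or r = -1.

r = -1 or r = 5 or r = 6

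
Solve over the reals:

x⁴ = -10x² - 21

No real solutions.

Let u = x². The equation becomes u² + 10u + 21 = 0.
Factor: (u + 3)(u + 7) = 0, so u = -3 or u = -7.
x² = -3 < 0 has no real solution.
x² = -7 < 0 has no real solution.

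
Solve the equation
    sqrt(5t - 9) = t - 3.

Square both sides: 5t - 9 = (t - 3)^2.
Expand and rearrange: t^2 - 11t + 18 = 0.
Solving gives t = 9 or t = 2.
Check each candidate in the original equation:
  t = 9: sqrt(36) = 6, while t - 3 = 6 — valid.
  t = 2: sqrt(1) = 1, while t - 3 = -1 — extraneous.

t = 9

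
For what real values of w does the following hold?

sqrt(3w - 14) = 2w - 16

Square both sides: 3w - 14 = (2w - 16)^2.
Expand and rearrange: 4w^2 - 67w + 270 = 0.
Solving gives w = 10 or w = 6.75.
Check each candidate in the original equation:
  w = 10: sqrt(16) = 4, while 2w - 16 = 4 — valid.
  w = 6.75: sqrt(6.25) = 2.5, while 2w - 16 = -2.5 — extraneous.

w = 10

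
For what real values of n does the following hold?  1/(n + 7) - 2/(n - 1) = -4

n = -7.2357 or n = 1.4857

Multiply both sides by (n + 7)(n - 1):
(n - 1) - 2(n + 7) = -4(n + 7)(n - 1).
Expand and collect terms: -4n^2 - 23n + 43 = 0.
By the quadratic formula, n = (23 +/- sqrt(1217)) / -8, so n ~= -7.2357 or n ~= 1.4857.
Neither value makes a denominator zero (n != -7, n != 1), so both are valid.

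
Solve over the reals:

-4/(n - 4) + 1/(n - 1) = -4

Multiply both sides by (n - 4)(n - 1):
-4(n - 1) + (n - 4) = -4(n - 4)(n - 1).
Expand and collect terms: -4n² + 23n - 16 = 0.
By the quadratic formula, n = (-23 ± √273) / -8, so n ≈ 0.8097 or n ≈ 4.9403.
Neither value makes a denominator zero (n ≠ 4, n ≠ 1), so both are valid.

n = 0.8097 or n = 4.9403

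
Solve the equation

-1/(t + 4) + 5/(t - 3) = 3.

Multiply both sides by (t + 4)(t - 3):
-(t - 3) + 5(t + 4) = 3(t + 4)(t - 3).
Expand and collect terms: 3t^2 - t - 59 = 0.
By the quadratic formula, t = (1 +/- sqrt(709)) / 6, so t ~= 4.6045 or t ~= -4.2712.
Neither value makes a denominator zero (t != -4, t != 3), so both are valid.

t = -4.2712 or t = 4.6045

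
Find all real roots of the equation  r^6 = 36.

Let u = r^3. The equation becomes u^2 - 36 = 0.
Factor: (u + 6)(u - 6) = 0, so u = -6 or u = 6.
r^3 = -6 gives r = -(6)^(1/3) ~= -1.8171.
r^3 = 6 gives r = (6)^(1/3) ~= 1.8171.

r = -1.8171 or r = 1.8171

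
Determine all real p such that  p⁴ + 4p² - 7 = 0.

Let u = p². The equation becomes u² + 4u - 7 = 0.
By the quadratic formula, u = -2 + √(11) or u = -√(11) - 2.
p² = -2 + √(11) gives p = ±√(-2 + √(11)) ≈ ±1.1474.
p² = -√(11) - 2 < 0 has no real solution.

p = -1.1474 or p = 1.1474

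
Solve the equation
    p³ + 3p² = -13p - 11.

p = -1

Rearrange: p³ + 3p² + 13p + 11 = 0.
Possible rational roots are divisors of 11. Testing p = -1 gives 0, so (p + 1) is a factor.
Divide: p³ + 3p² + 13p + 11 = (p + 1)(p² + 2p + 11).
The quadratic p² + 2p + 11 has discriminant -40 < 0, so no further real roots.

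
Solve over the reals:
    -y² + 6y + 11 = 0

y = -1.4721 or y = 7.4721

Discriminant: (6)² − 4·(-1)·11 = 80.
Quadratic formula: y = (-6 ± √80) / (-2).
So y = 3 - 2·√(5) ≈ -1.4721 or y = 3 + 2·√(5) ≈ 7.4721.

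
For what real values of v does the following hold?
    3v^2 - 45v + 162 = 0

Factor: 3(v - 6)(v - 9) = 0.
So v = 6 or v = 9.

v = 6 or v = 9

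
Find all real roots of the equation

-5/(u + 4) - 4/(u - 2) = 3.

u = -6 or u = 1

Multiply both sides by (u + 4)(u - 2):
-5(u - 2) - 4(u + 4) = 3(u + 4)(u - 2).
Expand and collect terms: 3u^2 + 15u - 18 = 0.
Factor or apply the quadratic formula: u = 1 or u = -6.
Neither value makes a denominator zero (u != -4, u != 2), so both are valid.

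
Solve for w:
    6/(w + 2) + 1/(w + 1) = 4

w = -1.25 or w = 0

Multiply both sides by (w + 2)(w + 1):
6(w + 1) + (w + 2) = 4(w + 2)(w + 1).
Expand and collect terms: 4w^2 + 5w = 0.
Factor or apply the quadratic formula: w = 0 or w = -1.25.
Neither value makes a denominator zero (w != -2, w != -1), so both are valid.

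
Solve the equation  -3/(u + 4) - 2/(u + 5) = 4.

Multiply both sides by (u + 4)(u + 5):
-3(u + 5) - 2(u + 4) = 4(u + 4)(u + 5).
Expand and collect terms: 4u² + 41u + 103 = 0.
By the quadratic formula, u = (-41 ± √33) / 8, so u ≈ -4.4069 or u ≈ -5.8431.
Neither value makes a denominator zero (u ≠ -4, u ≠ -5), so both are valid.

u = -5.8431 or u = -4.4069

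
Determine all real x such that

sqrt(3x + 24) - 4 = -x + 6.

Isolate the radical: sqrt(3x + 24) = -x + 10.
Square both sides: 3x + 24 = (-x + 10)^2.
Expand and rearrange: x^2 - 23x + 76 = 0.
Solving gives x = 19 or x = 4.
Check each candidate in the original equation:
  x = 19: sqrt(81) = 9, while -x + 10 = -9 — extraneous.
  x = 4: sqrt(36) = 6, while -x + 10 = 6 — valid.

x = 4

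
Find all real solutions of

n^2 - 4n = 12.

Bring every term to one side: n^2 - 4n - 12 = 0.
Factor: (n + 2)(n - 6) = 0.
So n = -2 or n = 6.

n = -2 or n = 6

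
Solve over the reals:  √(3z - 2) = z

z = 1 or z = 2

Square both sides: 3z - 2 = (z)².
Expand and rearrange: z² - 3z + 2 = 0.
Solving gives z = 2 or z = 1.
Check each candidate in the original equation:
  z = 2: √(4) = 2, while z = 2 — valid.
  z = 1: √(1) = 1, while z = 1 — valid.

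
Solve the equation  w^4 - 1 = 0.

Let u = w^2. The equation becomes u^2 - 1 = 0.
Factor: (u - 1)(u + 1) = 0, so u = 1 or u = -1.
w^2 = 1 gives w = +/-1.
w^2 = -1 < 0 has no real solution.

w = -1 or w = 1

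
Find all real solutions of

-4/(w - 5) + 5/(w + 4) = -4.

Multiply both sides by (w - 5)(w + 4):
-4(w + 4) + 5(w - 5) = -4(w - 5)(w + 4).
Expand and collect terms: -4w² + 3w + 121 = 0.
By the quadratic formula, w = (-3 ± √1945) / -8, so w ≈ -5.1378 or w ≈ 5.8878.
Neither value makes a denominator zero (w ≠ 5, w ≠ -4), so both are valid.

w = -5.1378 or w = 5.8878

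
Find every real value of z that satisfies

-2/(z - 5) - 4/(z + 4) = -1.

z = -1 or z = 8

Multiply both sides by (z - 5)(z + 4):
-2(z + 4) - 4(z - 5) = -(z - 5)(z + 4).
Expand and collect terms: -z² + 7z + 8 = 0.
Factor or apply the quadratic formula: z = -1 or z = 8.
Neither value makes a denominator zero (z ≠ 5, z ≠ -4), so both are valid.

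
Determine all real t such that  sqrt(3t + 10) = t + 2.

Square both sides: 3t + 10 = (t + 2)^2.
Expand and rearrange: t^2 + t - 6 = 0.
Solving gives t = 2 or t = -3.
Check each candidate in the original equation:
  t = 2: sqrt(16) = 4, while t + 2 = 4 — valid.
  t = -3: sqrt(1) = 1, while t + 2 = -1 — extraneous.

t = 2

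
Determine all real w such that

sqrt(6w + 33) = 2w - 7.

w = 8

Square both sides: 6w + 33 = (2w - 7)^2.
Expand and rearrange: 4w^2 - 34w + 16 = 0.
Solving gives w = 8 or w = 0.5.
Check each candidate in the original equation:
  w = 8: sqrt(81) = 9, while 2w - 7 = 9 — valid.
  w = 0.5: sqrt(36) = 6, while 2w - 7 = -6 — extraneous.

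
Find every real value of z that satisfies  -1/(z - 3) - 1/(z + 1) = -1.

Multiply both sides by (z - 3)(z + 1):
-(z + 1) - (z - 3) = -(z - 3)(z + 1).
Expand and collect terms: -z² + 4z + 1 = 0.
By the quadratic formula, z = (-4 ± √20) / -2, so z ≈ -0.2361 or z ≈ 4.2361.
Neither value makes a denominator zero (z ≠ 3, z ≠ -1), so both are valid.

z = -0.2361 or z = 4.2361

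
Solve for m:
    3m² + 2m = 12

m = -2.3609 or m = 1.6943

Rearrange to standard form: 3m² + 2m - 12 = 0.
Discriminant: (2)² − 4·3·(-12) = 148.
Quadratic formula: m = (-2 ± √148) / 6.
So m = -1/3 + √(37)/3 ≈ 1.6943 or m = -√(37)/3 - 1/3 ≈ -2.3609.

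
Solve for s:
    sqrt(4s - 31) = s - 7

Square both sides: 4s - 31 = (s - 7)^2.
Expand and rearrange: s^2 - 18s + 80 = 0.
Solving gives s = 10 or s = 8.
Check each candidate in the original equation:
  s = 10: sqrt(9) = 3, while s - 7 = 3 — valid.
  s = 8: sqrt(1) = 1, while s - 7 = 1 — valid.

s = 8 or s = 10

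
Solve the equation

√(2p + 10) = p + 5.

p = -5 or p = -3

Square both sides: 2p + 10 = (p + 5)².
Expand and rearrange: p² + 8p + 15 = 0.
Solving gives p = -3 or p = -5.
Check each candidate in the original equation:
  p = -3: √(4) = 2, while p + 5 = 2 — valid.
  p = -5: √(0) = 0, while p + 5 = 0 — valid.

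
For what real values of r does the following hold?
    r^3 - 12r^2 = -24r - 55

r = -1.3218 or r = 5 or r = 8.3218

Rearrange: r^3 - 12r^2 + 24r + 55 = 0.
Possible rational roots are divisors of 55. Testing r = 5 gives 0, so (r - 5) is a factor.
Divide: r^3 - 12r^2 + 24r + 55 = (r - 5)(r^2 - 7r - 11).
Apply the quadratic formula to r^2 - 7r - 11 = 0: r = (7 +/- sqrt(93))/2, i.e. r ~= 8.3218 or r ~= -1.3218.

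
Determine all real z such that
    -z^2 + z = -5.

Rearrange to standard form: -z^2 + z + 5 = 0.
Discriminant: (1)^2 - 4*(-1)*5 = 21.
Quadratic formula: z = (-1 +/- sqrt(21)) / (-2).
So z = 1/2 - sqrt(21)/2 ~= -1.7913 or z = 1/2 + sqrt(21)/2 ~= 2.7913.

z = -1.7913 or z = 2.7913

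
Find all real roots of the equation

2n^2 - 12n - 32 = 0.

n = -2 or n = 8

Factor: 2(n - 8)(n + 2) = 0.
So n = 8 or n = -2.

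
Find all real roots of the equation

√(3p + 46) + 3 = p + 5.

Isolate the radical: √(3p + 46) = p + 2.
Square both sides: 3p + 46 = (p + 2)².
Expand and rearrange: p² + p - 42 = 0.
Solving gives p = 6 or p = -7.
Check each candidate in the original equation:
  p = 6: √(64) = 8, while p + 2 = 8 — valid.
  p = -7: √(25) = 5, while p + 2 = -5 — extraneous.

p = 6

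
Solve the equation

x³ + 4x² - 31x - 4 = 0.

Possible rational roots are divisors of -4. Testing x = 4 gives 0, so (x - 4) is a factor.
Divide: x³ + 4x² - 31x - 4 = (x - 4)(x² + 8x + 1).
Apply the quadratic formula to x² + 8x + 1 = 0: x = (-8 ± √60)/2, i.e. x ≈ -0.127 or x ≈ -7.873.

x = -7.873 or x = -0.127 or x = 4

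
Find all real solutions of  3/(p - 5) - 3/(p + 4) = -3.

Multiply both sides by (p - 5)(p + 4):
3(p + 4) - 3(p - 5) = -3(p - 5)(p + 4).
Expand and collect terms: -3p² + 3p + 33 = 0.
By the quadratic formula, p = (-3 ± √405) / -6, so p ≈ -2.8541 or p ≈ 3.8541.
Neither value makes a denominator zero (p ≠ 5, p ≠ -4), so both are valid.

p = -2.8541 or p = 3.8541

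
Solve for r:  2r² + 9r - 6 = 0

Discriminant: (9)² − 4·2·(-6) = 129.
Quadratic formula: r = (-9 ± √129) / 4.
So r = -9/4 + √(129)/4 ≈ 0.5895 or r = -√(129)/4 - 9/4 ≈ -5.0895.

r = -5.0895 or r = 0.5895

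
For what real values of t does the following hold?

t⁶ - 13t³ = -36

t = 1.5874 or t = 2.0801

Let u = t³. The equation becomes u² - 13u + 36 = 0.
Factor: (u - 4)(u - 9) = 0, so u = 4 or u = 9.
t³ = 4 gives t = ∛(4) ≈ 1.5874.
t³ = 9 gives t = ∛(9) ≈ 2.0801.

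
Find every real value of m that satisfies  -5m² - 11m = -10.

m = -2.8916 or m = 0.6916

Rearrange to standard form: -5m² - 11m + 10 = 0.
Discriminant: (-11)² − 4·(-5)·10 = 321.
Quadratic formula: m = (11 ± √321) / (-10).
So m = -√(321)/10 - 11/10 ≈ -2.8916 or m = -11/10 + √(321)/10 ≈ 0.6916.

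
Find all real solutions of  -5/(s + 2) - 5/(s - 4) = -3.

s = -0.7652 or s = 6.0985

Multiply both sides by (s + 2)(s - 4):
-5(s - 4) - 5(s + 2) = -3(s + 2)(s - 4).
Expand and collect terms: -3s² + 16s + 14 = 0.
By the quadratic formula, s = (-16 ± √424) / -6, so s ≈ -0.7652 or s ≈ 6.0985.
Neither value makes a denominator zero (s ≠ -2, s ≠ 4), so both are valid.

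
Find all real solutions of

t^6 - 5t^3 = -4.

t = 1 or t = 1.5874

Let u = t^3. The equation becomes u^2 - 5u + 4 = 0.
Factor: (u - 1)(u - 4) = 0, so u = 1 or u = 4.
t^3 = 1 gives t = 1.
t^3 = 4 gives t = (4)^(1/3) ~= 1.5874.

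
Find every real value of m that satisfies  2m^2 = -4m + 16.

m = -4 or m = 2

Bring every term to one side: 2m^2 + 4m - 16 = 0.
Factor: 2(m + 4)(m - 2) = 0.
So m = -4 or m = 2.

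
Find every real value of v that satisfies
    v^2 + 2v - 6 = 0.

v = -3.6458 or v = 1.6458

Discriminant: (2)^2 - 4*1*(-6) = 28.
Quadratic formula: v = (-2 +/- sqrt(28)) / 2.
So v = -1 + sqrt(7) ~= 1.6458 or v = -sqrt(7) - 1 ~= -3.6458.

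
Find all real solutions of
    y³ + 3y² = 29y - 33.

y = -7.4721 or y = 1.4721 or y = 3

Rearrange: y³ + 3y² - 29y + 33 = 0.
Possible rational roots are divisors of 33. Testing y = 3 gives 0, so (y - 3) is a factor.
Divide: y³ + 3y² - 29y + 33 = (y - 3)(y² + 6y - 11).
Apply the quadratic formula to y² + 6y - 11 = 0: y = (-6 ± √80)/2, i.e. y ≈ 1.4721 or y ≈ -7.4721.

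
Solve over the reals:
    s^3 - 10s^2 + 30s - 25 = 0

Possible rational roots are divisors of -25. Testing s = 5 gives 0, so (s - 5) is a factor.
Divide: s^3 - 10s^2 + 30s - 25 = (s - 5)(s^2 - 5s + 5).
Apply the quadratic formula to s^2 - 5s + 5 = 0: s = (5 +/- sqrt(5))/2, i.e. s ~= 3.618 or s ~= 1.382.

s = 1.382 or s = 3.618 or s = 5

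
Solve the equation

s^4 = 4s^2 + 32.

s = -2.8284 or s = 2.8284

Let u = s^2. The equation becomes u^2 - 4u - 32 = 0.
Factor: (u + 4)(u - 8) = 0, so u = -4 or u = 8.
s^2 = -4 < 0 has no real solution.
s^2 = 8 gives s = +/-2*sqrt(2) ~= +/-2.8284.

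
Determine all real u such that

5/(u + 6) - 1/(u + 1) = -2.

Multiply both sides by (u + 6)(u + 1):
5(u + 1) - (u + 6) = -2(u + 6)(u + 1).
Expand and collect terms: -2u² - 18u - 11 = 0.
By the quadratic formula, u = (18 ± √236) / -4, so u ≈ -8.3406 or u ≈ -0.6594.
Neither value makes a denominator zero (u ≠ -6, u ≠ -1), so both are valid.

u = -8.3406 or u = -0.6594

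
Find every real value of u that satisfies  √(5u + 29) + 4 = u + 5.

Isolate the radical: √(5u + 29) = u + 1.
Square both sides: 5u + 29 = (u + 1)².
Expand and rearrange: u² - 3u - 28 = 0.
Solving gives u = 7 or u = -4.
Check each candidate in the original equation:
  u = 7: √(64) = 8, while u + 1 = 8 — valid.
  u = -4: √(9) = 3, while u + 1 = -3 — extraneous.

u = 7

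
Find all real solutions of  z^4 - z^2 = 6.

Let u = z^2. The equation becomes u^2 - u - 6 = 0.
Factor: (u - 3)(u + 2) = 0, so u = 3 or u = -2.
z^2 = 3 gives z = +/-sqrt(3) ~= +/-1.7321.
z^2 = -2 < 0 has no real solution.

z = -1.7321 or z = 1.7321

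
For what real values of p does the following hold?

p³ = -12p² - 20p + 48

Rearrange: p³ + 12p² + 20p - 48 = 0.
Possible rational roots are divisors of -48. Testing p = -4 gives 0, so (p + 4) is a factor.
Divide: p³ + 12p² + 20p - 48 = (p + 4)(p² + 8p - 12).
Apply the quadratic formula to p² + 8p - 12 = 0: p = (-8 ± √112)/2, i.e. p ≈ 1.2915 or p ≈ -9.2915.

p = -9.2915 or p = -4 or p = 1.2915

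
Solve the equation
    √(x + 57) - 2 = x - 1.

x = 7

Isolate the radical: √(x + 57) = x + 1.
Square both sides: x + 57 = (x + 1)².
Expand and rearrange: x² + x - 56 = 0.
Solving gives x = 7 or x = -8.
Check each candidate in the original equation:
  x = 7: √(64) = 8, while x + 1 = 8 — valid.
  x = -8: √(49) = 7, while x + 1 = -7 — extraneous.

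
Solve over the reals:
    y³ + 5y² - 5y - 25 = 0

Possible rational roots are divisors of -25. Testing y = -5 gives 0, so (y + 5) is a factor.
Divide: y³ + 5y² - 5y - 25 = (y + 5)(y² - 5).
Apply the quadratic formula to y² - 5 = 0: y = (0 ± √20)/2, i.e. y ≈ 2.2361 or y ≈ -2.2361.

y = -5 or y = -2.2361 or y = 2.2361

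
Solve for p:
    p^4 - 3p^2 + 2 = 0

p = -1.4142 or p = -1 or p = 1 or p = 1.4142

Let u = p^2. The equation becomes u^2 - 3u + 2 = 0.
Factor: (u - 2)(u - 1) = 0, so u = 2 or u = 1.
p^2 = 2 gives p = +/-sqrt(2) ~= +/-1.4142.
p^2 = 1 gives p = +/-1.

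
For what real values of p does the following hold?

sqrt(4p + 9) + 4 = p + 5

Isolate the radical: sqrt(4p + 9) = p + 1.
Square both sides: 4p + 9 = (p + 1)^2.
Expand and rearrange: p^2 - 2p - 8 = 0.
Solving gives p = 4 or p = -2.
Check each candidate in the original equation:
  p = 4: sqrt(25) = 5, while p + 1 = 5 — valid.
  p = -2: sqrt(1) = 1, while p + 1 = -1 — extraneous.

p = 4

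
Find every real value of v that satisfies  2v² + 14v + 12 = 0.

Factor: 2(v + 1)(v + 6) = 0.
So v = -1 or v = -6.

v = -6 or v = -1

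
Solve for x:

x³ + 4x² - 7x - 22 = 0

x = -4.4641 or x = -2 or x = 2.4641

Possible rational roots are divisors of -22. Testing x = -2 gives 0, so (x + 2) is a factor.
Divide: x³ + 4x² - 7x - 22 = (x + 2)(x² + 2x - 11).
Apply the quadratic formula to x² + 2x - 11 = 0: x = (-2 ± √48)/2, i.e. x ≈ 2.4641 or x ≈ -4.4641.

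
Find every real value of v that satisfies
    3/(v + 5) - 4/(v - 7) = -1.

v = -7.3459 or v = 10.3459

Multiply both sides by (v + 5)(v - 7):
3(v - 7) - 4(v + 5) = -(v + 5)(v - 7).
Expand and collect terms: -v² + 3v + 76 = 0.
By the quadratic formula, v = (-3 ± √313) / -2, so v ≈ -7.3459 or v ≈ 10.3459.
Neither value makes a denominator zero (v ≠ -5, v ≠ 7), so both are valid.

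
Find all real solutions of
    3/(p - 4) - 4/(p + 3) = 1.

Multiply both sides by (p - 4)(p + 3):
3(p + 3) - 4(p - 4) = (p - 4)(p + 3).
Expand and collect terms: p² - 37 = 0.
By the quadratic formula, p = (0 ± √148) / 2, so p ≈ 6.0828 or p ≈ -6.0828.
Neither value makes a denominator zero (p ≠ 4, p ≠ -3), so both are valid.

p = -6.0828 or p = 6.0828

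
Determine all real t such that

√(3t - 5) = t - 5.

Square both sides: 3t - 5 = (t - 5)².
Expand and rearrange: t² - 13t + 30 = 0.
Solving gives t = 10 or t = 3.
Check each candidate in the original equation:
  t = 10: √(25) = 5, while t - 5 = 5 — valid.
  t = 3: √(4) = 2, while t - 5 = -2 — extraneous.

t = 10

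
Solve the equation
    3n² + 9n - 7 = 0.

n = -3.6409 or n = 0.6409

Discriminant: (9)² − 4·3·(-7) = 165.
Quadratic formula: n = (-9 ± √165) / 6.
So n = -3/2 + √(165)/6 ≈ 0.6409 or n = -√(165)/6 - 3/2 ≈ -3.6409.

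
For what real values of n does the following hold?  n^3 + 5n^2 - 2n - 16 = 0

Possible rational roots are divisors of -16. Testing n = -2 gives 0, so (n + 2) is a factor.
Divide: n^3 + 5n^2 - 2n - 16 = (n + 2)(n^2 + 3n - 8).
Apply the quadratic formula to n^2 + 3n - 8 = 0: n = (-3 +/- sqrt(41))/2, i.e. n ~= 1.7016 or n ~= -4.7016.

n = -4.7016 or n = -2 or n = 1.7016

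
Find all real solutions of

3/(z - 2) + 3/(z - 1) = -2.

Multiply both sides by (z - 2)(z - 1):
3(z - 1) + 3(z - 2) = -2(z - 2)(z - 1).
Expand and collect terms: -2z² + 5 = 0.
By the quadratic formula, z = (0 ± √40) / -4, so z ≈ -1.5811 or z ≈ 1.5811.
Neither value makes a denominator zero (z ≠ 2, z ≠ 1), so both are valid.

z = -1.5811 or z = 1.5811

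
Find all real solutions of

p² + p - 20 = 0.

Factor: (p - 4)(p + 5) = 0.
So p = 4 or p = -5.

p = -5 or p = 4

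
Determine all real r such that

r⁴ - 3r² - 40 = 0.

r = -2.8284 or r = 2.8284

Let u = r². The equation becomes u² - 3u - 40 = 0.
Factor: (u + 5)(u - 8) = 0, so u = -5 or u = 8.
r² = -5 < 0 has no real solution.
r² = 8 gives r = ±2·√(2) ≈ ±2.8284.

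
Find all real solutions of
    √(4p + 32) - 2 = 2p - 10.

p = 8

Isolate the radical: √(4p + 32) = 2p - 8.
Square both sides: 4p + 32 = (2p - 8)².
Expand and rearrange: 4p² - 36p + 32 = 0.
Solving gives p = 8 or p = 1.
Check each candidate in the original equation:
  p = 8: √(64) = 8, while 2p - 8 = 8 — valid.
  p = 1: √(36) = 6, while 2p - 8 = -6 — extraneous.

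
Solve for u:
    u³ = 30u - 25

Rearrange: u³ - 30u + 25 = 0.
Possible rational roots are divisors of 25. Testing u = 5 gives 0, so (u - 5) is a factor.
Divide: u³ - 30u + 25 = (u - 5)(u² + 5u - 5).
Apply the quadratic formula to u² + 5u - 5 = 0: u = (-5 ± √45)/2, i.e. u ≈ 0.8541 or u ≈ -5.8541.

u = -5.8541 or u = 0.8541 or u = 5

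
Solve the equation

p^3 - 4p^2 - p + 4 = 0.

Possible rational roots are divisors of 4. Testing p = -1 gives 0, so (p + 1) is a factor.
Divide: p^3 - 4p^2 - p + 4 = (p + 1)(p^2 - 5p + 4).
Factor the quadratic: p = 4 or p = 1.

p = -1 or p = 1 or p = 4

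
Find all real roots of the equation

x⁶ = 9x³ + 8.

Let u = x³. The equation becomes u² - 9u - 8 = 0.
By the quadratic formula, u = 9/2 + √(113)/2 or u = 9/2 - √(113)/2.
x³ = 9/2 + √(113)/2 gives x = ∛(9/2 + √(113)/2) ≈ 2.1411.
x³ = 9/2 - √(113)/2 gives x = -∛(-9/2 + √(113)/2) ≈ -0.9341.

x = -0.9341 or x = 2.1411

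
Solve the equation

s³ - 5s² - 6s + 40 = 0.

s = -2.7016 or s = 3.7016 or s = 4

Possible rational roots are divisors of 40. Testing s = 4 gives 0, so (s - 4) is a factor.
Divide: s³ - 5s² - 6s + 40 = (s - 4)(s² - s - 10).
Apply the quadratic formula to s² - s - 10 = 0: s = (1 ± √41)/2, i.e. s ≈ 3.7016 or s ≈ -2.7016.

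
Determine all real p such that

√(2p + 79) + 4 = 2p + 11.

Isolate the radical: √(2p + 79) = 2p + 7.
Square both sides: 2p + 79 = (2p + 7)².
Expand and rearrange: 4p² + 26p - 30 = 0.
Solving gives p = 1 or p = -7.5.
Check each candidate in the original equation:
  p = 1: √(81) = 9, while 2p + 7 = 9 — valid.
  p = -7.5: √(64) = 8, while 2p + 7 = -8 — extraneous.

p = 1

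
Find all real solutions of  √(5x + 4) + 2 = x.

x = 9

Isolate the radical: √(5x + 4) = x - 2.
Square both sides: 5x + 4 = (x - 2)².
Expand and rearrange: x² - 9x = 0.
Solving gives x = 9 or x = 0.
Check each candidate in the original equation:
  x = 9: √(49) = 7, while x - 2 = 7 — valid.
  x = 0: √(4) = 2, while x - 2 = -2 — extraneous.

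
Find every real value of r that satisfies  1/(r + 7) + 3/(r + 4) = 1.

r = -6.5414 or r = -0.4586

Multiply both sides by (r + 7)(r + 4):
(r + 4) + 3(r + 7) = (r + 7)(r + 4).
Expand and collect terms: r^2 + 7r + 3 = 0.
By the quadratic formula, r = (-7 +/- sqrt(37)) / 2, so r ~= -0.4586 or r ~= -6.5414.
Neither value makes a denominator zero (r != -7, r != -4), so both are valid.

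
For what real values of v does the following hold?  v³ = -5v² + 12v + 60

v = -5 or v = -3.4641 or v = 3.4641

Rearrange: v³ + 5v² - 12v - 60 = 0.
Possible rational roots are divisors of -60. Testing v = -5 gives 0, so (v + 5) is a factor.
Divide: v³ + 5v² - 12v - 60 = (v + 5)(v² - 12).
Apply the quadratic formula to v² - 12 = 0: v = (0 ± √48)/2, i.e. v ≈ 3.4641 or v ≈ -3.4641.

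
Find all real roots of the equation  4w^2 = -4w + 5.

w = -1.7247 or w = 0.7247

Rearrange to standard form: 4w^2 + 4w - 5 = 0.
Discriminant: (4)^2 - 4*4*(-5) = 96.
Quadratic formula: w = (-4 +/- sqrt(96)) / 8.
So w = -1/2 + sqrt(6)/2 ~= 0.7247 or w = -sqrt(6)/2 - 1/2 ~= -1.7247.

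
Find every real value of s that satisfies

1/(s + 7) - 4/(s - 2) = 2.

s = -6.3423 or s = -0.1577

Multiply both sides by (s + 7)(s - 2):
(s - 2) - 4(s + 7) = 2(s + 7)(s - 2).
Expand and collect terms: 2s^2 + 13s + 2 = 0.
By the quadratic formula, s = (-13 +/- sqrt(153)) / 4, so s ~= -0.1577 or s ~= -6.3423.
Neither value makes a denominator zero (s != -7, s != 2), so both are valid.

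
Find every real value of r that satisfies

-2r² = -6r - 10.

Rearrange to standard form: -2r² + 6r + 10 = 0.
Discriminant: (6)² − 4·(-2)·10 = 116.
Quadratic formula: r = (-6 ± √116) / (-4).
So r = 3/2 - √(29)/2 ≈ -1.1926 or r = 3/2 + √(29)/2 ≈ 4.1926.

r = -1.1926 or r = 4.1926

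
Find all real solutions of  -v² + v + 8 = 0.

v = -2.3723 or v = 3.3723

Discriminant: (1)² − 4·(-1)·8 = 33.
Quadratic formula: v = (-1 ± √33) / (-2).
So v = 1/2 - √(33)/2 ≈ -2.3723 or v = 1/2 + √(33)/2 ≈ 3.3723.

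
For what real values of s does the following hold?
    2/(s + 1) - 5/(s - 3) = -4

Multiply both sides by (s + 1)(s - 3):
2(s - 3) - 5(s + 1) = -4(s + 1)(s - 3).
Expand and collect terms: -4s² + 11s + 23 = 0.
By the quadratic formula, s = (-11 ± √489) / -8, so s ≈ -1.3892 or s ≈ 4.1392.
Neither value makes a denominator zero (s ≠ -1, s ≠ 3), so both are valid.

s = -1.3892 or s = 4.1392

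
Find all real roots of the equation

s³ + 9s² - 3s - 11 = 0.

s = -9.1962 or s = -1 or s = 1.1962

Possible rational roots are divisors of -11. Testing s = -1 gives 0, so (s + 1) is a factor.
Divide: s³ + 9s² - 3s - 11 = (s + 1)(s² + 8s - 11).
Apply the quadratic formula to s² + 8s - 11 = 0: s = (-8 ± √108)/2, i.e. s ≈ 1.1962 or s ≈ -9.1962.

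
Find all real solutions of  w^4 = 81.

Let u = w^2. The equation becomes u^2 - 81 = 0.
Factor: (u + 9)(u - 9) = 0, so u = -9 or u = 9.
w^2 = -9 < 0 has no real solution.
w^2 = 9 gives w = +/-3.

w = -3 or w = 3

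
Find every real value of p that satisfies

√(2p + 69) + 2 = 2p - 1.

Isolate the radical: √(2p + 69) = 2p - 3.
Square both sides: 2p + 69 = (2p - 3)².
Expand and rearrange: 4p² - 14p - 60 = 0.
Solving gives p = 6 or p = -2.5.
Check each candidate in the original equation:
  p = 6: √(81) = 9, while 2p - 3 = 9 — valid.
  p = -2.5: √(64) = 8, while 2p - 3 = -8 — extraneous.

p = 6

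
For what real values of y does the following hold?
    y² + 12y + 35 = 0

y = -7 or y = -5

Factor: (y + 7)(y + 5) = 0.
So y = -7 or y = -5.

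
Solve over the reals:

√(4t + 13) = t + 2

Square both sides: 4t + 13 = (t + 2)².
Expand and rearrange: t² - 9 = 0.
Solving gives t = 3 or t = -3.
Check each candidate in the original equation:
  t = 3: √(25) = 5, while t + 2 = 5 — valid.
  t = -3: √(1) = 1, while t + 2 = -1 — extraneous.

t = 3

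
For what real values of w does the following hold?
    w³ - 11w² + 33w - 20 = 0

Possible rational roots are divisors of -20. Testing w = 4 gives 0, so (w - 4) is a factor.
Divide: w³ - 11w² + 33w - 20 = (w - 4)(w² - 7w + 5).
Apply the quadratic formula to w² - 7w + 5 = 0: w = (7 ± √29)/2, i.e. w ≈ 6.1926 or w ≈ 0.8074.

w = 0.8074 or w = 4 or w = 6.1926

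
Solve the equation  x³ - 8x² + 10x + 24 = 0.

Possible rational roots are divisors of 24. Testing x = 4 gives 0, so (x - 4) is a factor.
Divide: x³ - 8x² + 10x + 24 = (x - 4)(x² - 4x - 6).
Apply the quadratic formula to x² - 4x - 6 = 0: x = (4 ± √40)/2, i.e. x ≈ 5.1623 or x ≈ -1.1623.

x = -1.1623 or x = 4 or x = 5.1623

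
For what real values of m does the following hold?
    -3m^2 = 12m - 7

Rearrange to standard form: -3m^2 - 12m + 7 = 0.
Discriminant: (-12)^2 - 4*(-3)*7 = 228.
Quadratic formula: m = (12 +/- sqrt(228)) / (-6).
So m = -sqrt(57)/3 - 2 ~= -4.5166 or m = -2 + sqrt(57)/3 ~= 0.5166.

m = -4.5166 or m = 0.5166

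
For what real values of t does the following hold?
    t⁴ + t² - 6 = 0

t = -1.4142 or t = 1.4142

Let u = t². The equation becomes u² + u - 6 = 0.
Factor: (u + 3)(u - 2) = 0, so u = -3 or u = 2.
t² = -3 < 0 has no real solution.
t² = 2 gives t = ±√(2) ≈ ±1.4142.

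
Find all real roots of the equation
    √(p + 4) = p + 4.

Square both sides: p + 4 = (p + 4)².
Expand and rearrange: p² + 7p + 12 = 0.
Solving gives p = -3 or p = -4.
Check each candidate in the original equation:
  p = -3: √(1) = 1, while p + 4 = 1 — valid.
  p = -4: √(0) = 0, while p + 4 = 0 — valid.

p = -4 or p = -3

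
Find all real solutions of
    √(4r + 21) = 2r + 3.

r = 1

Square both sides: 4r + 21 = (2r + 3)².
Expand and rearrange: 4r² + 8r - 12 = 0.
Solving gives r = 1 or r = -3.
Check each candidate in the original equation:
  r = 1: √(25) = 5, while 2r + 3 = 5 — valid.
  r = -3: √(9) = 3, while 2r + 3 = -3 — extraneous.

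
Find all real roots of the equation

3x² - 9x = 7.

x = -0.6409 or x = 3.6409

Rearrange to standard form: 3x² - 9x - 7 = 0.
Discriminant: (-9)² − 4·3·(-7) = 165.
Quadratic formula: x = (9 ± √165) / 6.
So x = 3/2 + √(165)/6 ≈ 3.6409 or x = 3/2 - √(165)/6 ≈ -0.6409.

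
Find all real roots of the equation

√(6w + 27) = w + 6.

Square both sides: 6w + 27 = (w + 6)².
Expand and rearrange: w² + 6w + 9 = 0.
This gives the repeated root w = -3.
Check in the original equation:
  w = -3: √(9) = 3, while w + 6 = 3 — valid.

w = -3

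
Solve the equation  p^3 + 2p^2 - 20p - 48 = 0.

Possible rational roots are divisors of -48. Testing p = -4 gives 0, so (p + 4) is a factor.
Divide: p^3 + 2p^2 - 20p - 48 = (p + 4)(p^2 - 2p - 12).
Apply the quadratic formula to p^2 - 2p - 12 = 0: p = (2 +/- sqrt(52))/2, i.e. p ~= 4.6056 or p ~= -2.6056.

p = -4 or p = -2.6056 or p = 4.6056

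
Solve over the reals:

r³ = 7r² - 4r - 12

Rearrange: r³ - 7r² + 4r + 12 = 0.
Possible rational roots are divisors of 12. Testing r = 2 gives 0, so (r - 2) is a factor.
Divide: r³ - 7r² + 4r + 12 = (r - 2)(r² - 5r - 6).
Factor the quadratic: r = 6 or r = -1.

r = -1 or r = 2 or r = 6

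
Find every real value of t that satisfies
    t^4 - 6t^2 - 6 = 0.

t = -2.6216 or t = 2.6216

Let u = t^2. The equation becomes u^2 - 6u - 6 = 0.
By the quadratic formula, u = 3 + sqrt(15) or u = 3 - sqrt(15).
t^2 = 3 + sqrt(15) gives t = +/-sqrt(3 + sqrt(15)) ~= +/-2.6216.
t^2 = 3 - sqrt(15) < 0 has no real solution.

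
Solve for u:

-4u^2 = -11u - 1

Rearrange to standard form: -4u^2 + 11u + 1 = 0.
Discriminant: (11)^2 - 4*(-4)*1 = 137.
Quadratic formula: u = (-11 +/- sqrt(137)) / (-8).
So u = 11/8 - sqrt(137)/8 ~= -0.0881 or u = 11/8 + sqrt(137)/8 ~= 2.8381.

u = -0.0881 or u = 2.8381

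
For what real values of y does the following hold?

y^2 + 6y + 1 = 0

Discriminant: (6)^2 - 4*1*1 = 32.
Quadratic formula: y = (-6 +/- sqrt(32)) / 2.
So y = -3 + 2*sqrt(2) ~= -0.1716 or y = -3 - 2*sqrt(2) ~= -5.8284.

y = -5.8284 or y = -0.1716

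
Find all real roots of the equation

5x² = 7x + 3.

Rearrange to standard form: 5x² - 7x - 3 = 0.
Discriminant: (-7)² − 4·5·(-3) = 109.
Quadratic formula: x = (7 ± √109) / 10.
So x = 7/10 + √(109)/10 ≈ 1.744 or x = 7/10 - √(109)/10 ≈ -0.344.

x = -0.344 or x = 1.744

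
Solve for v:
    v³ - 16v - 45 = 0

v = 5

Possible rational roots are divisors of -45. Testing v = 5 gives 0, so (v - 5) is a factor.
Divide: v³ - 16v - 45 = (v - 5)(v² + 5v + 9).
The quadratic v² + 5v + 9 has discriminant -11 < 0, so no further real roots.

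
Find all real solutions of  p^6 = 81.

p = -2.0801 or p = 2.0801

Let u = p^3. The equation becomes u^2 - 81 = 0.
Factor: (u - 9)(u + 9) = 0, so u = 9 or u = -9.
p^3 = 9 gives p = (9)^(1/3) ~= 2.0801.
p^3 = -9 gives p = -(9)^(1/3) ~= -2.0801.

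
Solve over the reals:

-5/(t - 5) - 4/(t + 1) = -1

Multiply both sides by (t - 5)(t + 1):
-5(t + 1) - 4(t - 5) = -(t - 5)(t + 1).
Expand and collect terms: -t^2 + 13t - 10 = 0.
By the quadratic formula, t = (-13 +/- sqrt(129)) / -2, so t ~= 0.8211 or t ~= 12.1789.
Neither value makes a denominator zero (t != 5, t != -1), so both are valid.

t = 0.8211 or t = 12.1789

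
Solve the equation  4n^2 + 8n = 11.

n = -2.9365 or n = 0.9365

Rearrange to standard form: 4n^2 + 8n - 11 = 0.
Discriminant: (8)^2 - 4*4*(-11) = 240.
Quadratic formula: n = (-8 +/- sqrt(240)) / 8.
So n = -1 + sqrt(15)/2 ~= 0.9365 or n = -sqrt(15)/2 - 1 ~= -2.9365.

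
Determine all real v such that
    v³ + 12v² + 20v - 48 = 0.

Possible rational roots are divisors of -48. Testing v = -4 gives 0, so (v + 4) is a factor.
Divide: v³ + 12v² + 20v - 48 = (v + 4)(v² + 8v - 12).
Apply the quadratic formula to v² + 8v - 12 = 0: v = (-8 ± √112)/2, i.e. v ≈ 1.2915 or v ≈ -9.2915.

v = -9.2915 or v = -4 or v = 1.2915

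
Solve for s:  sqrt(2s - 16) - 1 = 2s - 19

Isolate the radical: sqrt(2s - 16) = 2s - 18.
Square both sides: 2s - 16 = (2s - 18)^2.
Expand and rearrange: 4s^2 - 74s + 340 = 0.
Solving gives s = 10 or s = 8.5.
Check each candidate in the original equation:
  s = 10: sqrt(4) = 2, while 2s - 18 = 2 — valid.
  s = 8.5: sqrt(1) = 1, while 2s - 18 = -1 — extraneous.

s = 10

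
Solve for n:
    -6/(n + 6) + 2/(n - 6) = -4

Multiply both sides by (n + 6)(n - 6):
-6(n - 6) + 2(n + 6) = -4(n + 6)(n - 6).
Expand and collect terms: -4n^2 + 4n + 96 = 0.
By the quadratic formula, n = (-4 +/- sqrt(1552)) / -8, so n ~= -4.4244 or n ~= 5.4244.
Neither value makes a denominator zero (n != -6, n != 6), so both are valid.

n = -4.4244 or n = 5.4244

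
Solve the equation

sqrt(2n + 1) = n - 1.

Square both sides: 2n + 1 = (n - 1)^2.
Expand and rearrange: n^2 - 4n = 0.
Solving gives n = 4 or n = 0.
Check each candidate in the original equation:
  n = 4: sqrt(9) = 3, while n - 1 = 3 — valid.
  n = 0: sqrt(1) = 1, while n - 1 = -1 — extraneous.

n = 4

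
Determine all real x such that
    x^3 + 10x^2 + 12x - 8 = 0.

Possible rational roots are divisors of -8. Testing x = -2 gives 0, so (x + 2) is a factor.
Divide: x^3 + 10x^2 + 12x - 8 = (x + 2)(x^2 + 8x - 4).
Apply the quadratic formula to x^2 + 8x - 4 = 0: x = (-8 +/- sqrt(80))/2, i.e. x ~= 0.4721 or x ~= -8.4721.

x = -8.4721 or x = -2 or x = 0.4721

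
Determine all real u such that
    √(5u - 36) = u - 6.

u = 8 or u = 9

Square both sides: 5u - 36 = (u - 6)².
Expand and rearrange: u² - 17u + 72 = 0.
Solving gives u = 9 or u = 8.
Check each candidate in the original equation:
  u = 9: √(9) = 3, while u - 6 = 3 — valid.
  u = 8: √(4) = 2, while u - 6 = 2 — valid.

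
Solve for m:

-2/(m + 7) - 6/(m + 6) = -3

m = -6.8081 or m = -3.5252

Multiply both sides by (m + 7)(m + 6):
-2(m + 6) - 6(m + 7) = -3(m + 7)(m + 6).
Expand and collect terms: -3m^2 - 31m - 72 = 0.
By the quadratic formula, m = (31 +/- sqrt(97)) / -6, so m ~= -6.8081 or m ~= -3.5252.
Neither value makes a denominator zero (m != -7, m != -6), so both are valid.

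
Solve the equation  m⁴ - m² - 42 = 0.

Let u = m². The equation becomes u² - u - 42 = 0.
Factor: (u - 7)(u + 6) = 0, so u = 7 or u = -6.
m² = 7 gives m = ±√(7) ≈ ±2.6458.
m² = -6 < 0 has no real solution.

m = -2.6458 or m = 2.6458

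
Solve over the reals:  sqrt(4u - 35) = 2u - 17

u = 9

Square both sides: 4u - 35 = (2u - 17)^2.
Expand and rearrange: 4u^2 - 72u + 324 = 0.
This gives the repeated root u = 9.
Check in the original equation:
  u = 9: sqrt(1) = 1, while 2u - 17 = 1 — valid.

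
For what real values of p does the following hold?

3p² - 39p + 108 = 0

Factor: 3(p - 9)(p - 4) = 0.
So p = 9 or p = 4.

p = 4 or p = 9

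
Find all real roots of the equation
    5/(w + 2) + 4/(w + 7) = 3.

Multiply both sides by (w + 2)(w + 7):
5(w + 7) + 4(w + 2) = 3(w + 2)(w + 7).
Expand and collect terms: 3w² + 18w - 1 = 0.
By the quadratic formula, w = (-18 ± √336) / 6, so w ≈ 0.0551 or w ≈ -6.0551.
Neither value makes a denominator zero (w ≠ -2, w ≠ -7), so both are valid.

w = -6.0551 or w = 0.0551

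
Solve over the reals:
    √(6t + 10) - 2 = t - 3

t = 9

Isolate the radical: √(6t + 10) = t - 1.
Square both sides: 6t + 10 = (t - 1)².
Expand and rearrange: t² - 8t - 9 = 0.
Solving gives t = 9 or t = -1.
Check each candidate in the original equation:
  t = 9: √(64) = 8, while t - 1 = 8 — valid.
  t = -1: √(4) = 2, while t - 1 = -2 — extraneous.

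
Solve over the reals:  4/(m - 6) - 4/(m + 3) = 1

m = -6 or m = 9

Multiply both sides by (m - 6)(m + 3):
4(m + 3) - 4(m - 6) = (m - 6)(m + 3).
Expand and collect terms: m^2 - 3m - 54 = 0.
Factor or apply the quadratic formula: m = 9 or m = -6.
Neither value makes a denominator zero (m != 6, m != -3), so both are valid.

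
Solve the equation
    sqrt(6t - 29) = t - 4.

t = 5 or t = 9

Square both sides: 6t - 29 = (t - 4)^2.
Expand and rearrange: t^2 - 14t + 45 = 0.
Solving gives t = 9 or t = 5.
Check each candidate in the original equation:
  t = 9: sqrt(25) = 5, while t - 4 = 5 — valid.
  t = 5: sqrt(1) = 1, while t - 4 = 1 — valid.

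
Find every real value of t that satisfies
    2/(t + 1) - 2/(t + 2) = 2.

t = -2.618 or t = -0.382

Multiply both sides by (t + 1)(t + 2):
2(t + 2) - 2(t + 1) = 2(t + 1)(t + 2).
Expand and collect terms: 2t^2 + 6t + 2 = 0.
By the quadratic formula, t = (-6 +/- sqrt(20)) / 4, so t ~= -0.382 or t ~= -2.618.
Neither value makes a denominator zero (t != -1, t != -2), so both are valid.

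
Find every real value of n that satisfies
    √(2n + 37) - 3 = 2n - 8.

n = 6

Isolate the radical: √(2n + 37) = 2n - 5.
Square both sides: 2n + 37 = (2n - 5)².
Expand and rearrange: 4n² - 22n - 12 = 0.
Solving gives n = 6 or n = -0.5.
Check each candidate in the original equation:
  n = 6: √(49) = 7, while 2n - 5 = 7 — valid.
  n = -0.5: √(36) = 6, while 2n - 5 = -6 — extraneous.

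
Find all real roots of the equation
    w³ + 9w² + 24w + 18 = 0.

w = -4.7321 or w = -3 or w = -1.2679

Possible rational roots are divisors of 18. Testing w = -3 gives 0, so (w + 3) is a factor.
Divide: w³ + 9w² + 24w + 18 = (w + 3)(w² + 6w + 6).
Apply the quadratic formula to w² + 6w + 6 = 0: w = (-6 ± √12)/2, i.e. w ≈ -1.2679 or w ≈ -4.7321.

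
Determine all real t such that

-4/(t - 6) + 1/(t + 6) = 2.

Multiply both sides by (t - 6)(t + 6):
-4(t + 6) + (t - 6) = 2(t - 6)(t + 6).
Expand and collect terms: 2t^2 + 3t - 42 = 0.
By the quadratic formula, t = (-3 +/- sqrt(345)) / 4, so t ~= 3.8935 or t ~= -5.3935.
Neither value makes a denominator zero (t != 6, t != -6), so both are valid.

t = -5.3935 or t = 3.8935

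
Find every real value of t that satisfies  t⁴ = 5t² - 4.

t = -2 or t = -1 or t = 1 or t = 2

Let u = t². The equation becomes u² - 5u + 4 = 0.
Factor: (u - 4)(u - 1) = 0, so u = 4 or u = 1.
t² = 4 gives t = ±2.
t² = 1 gives t = ±1.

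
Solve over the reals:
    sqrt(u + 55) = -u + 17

u = 9

Square both sides: u + 55 = (-u + 17)^2.
Expand and rearrange: u^2 - 35u + 234 = 0.
Solving gives u = 26 or u = 9.
Check each candidate in the original equation:
  u = 26: sqrt(81) = 9, while -u + 17 = -9 — extraneous.
  u = 9: sqrt(64) = 8, while -u + 17 = 8 — valid.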